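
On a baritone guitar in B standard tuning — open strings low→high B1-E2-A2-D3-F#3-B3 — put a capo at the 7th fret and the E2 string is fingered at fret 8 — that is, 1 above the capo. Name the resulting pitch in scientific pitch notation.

C3

The capo raises the open E2 by 7 semitones to B2; fretting 1 more gives E2 + 7 + 1 = E2 + 8 semitones = C3.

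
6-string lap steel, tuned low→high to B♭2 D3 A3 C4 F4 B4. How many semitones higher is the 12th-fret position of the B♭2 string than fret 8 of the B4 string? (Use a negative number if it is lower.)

-21 semitones

B♭2 at fret 12 → B♭3 (MIDI 58); B4 at fret 8 → G5 (MIDI 79).
58 − 79 = -21, so the two pitches are 21 semitones apart.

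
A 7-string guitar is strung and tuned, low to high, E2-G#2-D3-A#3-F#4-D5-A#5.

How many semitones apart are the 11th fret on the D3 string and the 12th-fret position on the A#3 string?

9 semitones

D3 at fret 11 → C#4 (MIDI 61); A#3 at fret 12 → A#4 (MIDI 70).
61 − 70 = -9, so the two pitches are 9 semitones apart, with A#4 the higher.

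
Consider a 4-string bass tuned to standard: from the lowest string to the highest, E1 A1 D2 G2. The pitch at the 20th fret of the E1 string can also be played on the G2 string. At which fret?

5

Fret 20 on E1 is MIDI 28 + 20 = 48 (C3). On the G2 string (open MIDI 43), that pitch is 48 − 43 = fret 5.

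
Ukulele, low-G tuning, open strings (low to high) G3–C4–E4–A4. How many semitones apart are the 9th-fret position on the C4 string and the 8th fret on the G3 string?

C4 at fret 9 → A4 (MIDI 69); G3 at fret 8 → D♯4 (MIDI 63).
69 − 63 = 6, so the two pitches are 6 semitones apart, with A4 the higher.

6 semitones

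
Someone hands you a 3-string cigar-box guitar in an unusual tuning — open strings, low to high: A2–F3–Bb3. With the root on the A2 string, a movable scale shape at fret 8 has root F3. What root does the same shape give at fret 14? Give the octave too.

B3

Moving from fret 8 to fret 14 shifts the root by 6 semitones.
F3 up 6 semitones is B3.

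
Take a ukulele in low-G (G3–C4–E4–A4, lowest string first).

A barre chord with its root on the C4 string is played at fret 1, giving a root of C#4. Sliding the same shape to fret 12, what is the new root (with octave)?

Moving from fret 1 to fret 12 shifts the root by 11 semitones.
C#4 up 11 semitones is C5.

C5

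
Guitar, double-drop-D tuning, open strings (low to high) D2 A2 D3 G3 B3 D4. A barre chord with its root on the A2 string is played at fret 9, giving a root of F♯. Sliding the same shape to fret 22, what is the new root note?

Moving from fret 9 to fret 22 shifts the root by 13 semitones.
F♯ up 13 semitones is G.

G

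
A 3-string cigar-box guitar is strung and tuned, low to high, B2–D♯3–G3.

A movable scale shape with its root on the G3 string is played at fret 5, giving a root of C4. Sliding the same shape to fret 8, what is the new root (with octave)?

Moving from fret 5 to fret 8 shifts the root by 3 semitones.
C4 up 3 semitones is D♯4.

D♯4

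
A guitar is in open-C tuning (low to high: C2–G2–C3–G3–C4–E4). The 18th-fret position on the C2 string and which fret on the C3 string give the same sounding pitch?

6

C2 at fret 18 is C2 + 18 semitones = F♯3.
The open C3 string is 12 semitones above the open C2, so the same pitch on the C3 string lies at fret 18 − 12 = 6.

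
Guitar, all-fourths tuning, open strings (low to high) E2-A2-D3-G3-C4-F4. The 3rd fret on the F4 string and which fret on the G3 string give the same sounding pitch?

13

Fret 3 on F4 is MIDI 65 + 3 = 68 (G#4). On the G3 string (open MIDI 55), that pitch is 68 − 55 = fret 13.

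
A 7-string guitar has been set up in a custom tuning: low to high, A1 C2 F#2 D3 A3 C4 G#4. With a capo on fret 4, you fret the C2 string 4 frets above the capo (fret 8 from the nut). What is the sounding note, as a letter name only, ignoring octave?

The capo raises the open C2 by 4 semitones to E2; fretting 4 more gives C2 + 4 + 4 = C2 + 8 semitones, landing on G#.
(Also written Ab.)

G#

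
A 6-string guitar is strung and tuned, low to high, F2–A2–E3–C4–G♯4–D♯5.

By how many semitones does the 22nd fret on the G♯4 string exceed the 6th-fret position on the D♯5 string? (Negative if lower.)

G♯4 at fret 22 → F♯6 (MIDI 90); D♯5 at fret 6 → A5 (MIDI 81).
90 − 81 = 9, so the two pitches are 9 semitones apart.

9 semitones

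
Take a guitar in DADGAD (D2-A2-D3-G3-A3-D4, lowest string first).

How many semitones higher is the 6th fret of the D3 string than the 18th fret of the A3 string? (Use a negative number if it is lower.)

D3 at fret 6 → G#3 (MIDI 56); A3 at fret 18 → D#5 (MIDI 75).
56 − 75 = -19, so the two pitches are 19 semitones apart.

-19 semitones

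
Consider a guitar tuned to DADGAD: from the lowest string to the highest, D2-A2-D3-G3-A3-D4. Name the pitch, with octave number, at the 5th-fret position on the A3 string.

D4

A3 is MIDI 57. Adding 5 gives 62, which is D4.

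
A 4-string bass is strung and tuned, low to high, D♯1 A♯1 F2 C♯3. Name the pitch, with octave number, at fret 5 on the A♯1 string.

Each fret is one semitone, so A♯1 + 5 = D♯2.

D♯2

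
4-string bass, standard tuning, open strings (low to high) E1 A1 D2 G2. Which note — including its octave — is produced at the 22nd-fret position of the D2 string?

C4

The open D2 string plus 22 semitones: D–D#–E–F–…–A#–B–C.
The walk passes from B into C 2 times, so the octave number goes from 2 to 4.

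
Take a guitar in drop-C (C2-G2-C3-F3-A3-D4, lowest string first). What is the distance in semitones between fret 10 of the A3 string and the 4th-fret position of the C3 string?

A3 at fret 10 → G4 (MIDI 67); C3 at fret 4 → E3 (MIDI 52).
67 − 52 = 15, so the two pitches are 15 semitones apart, with G4 the higher.

15 semitones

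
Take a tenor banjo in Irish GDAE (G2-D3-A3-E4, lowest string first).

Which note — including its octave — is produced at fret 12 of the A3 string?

A4

Each fret is one semitone, so A3 + 12 = A4.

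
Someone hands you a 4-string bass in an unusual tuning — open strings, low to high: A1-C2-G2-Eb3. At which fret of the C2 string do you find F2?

F2 is 5 semitones above the open C2 (C–Db–D–Eb–E–F), so it sits at fret 5.

5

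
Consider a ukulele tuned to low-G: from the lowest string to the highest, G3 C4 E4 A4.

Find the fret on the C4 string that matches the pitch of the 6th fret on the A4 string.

15

Fret 6 on A4 is MIDI 69 + 6 = 75 (D♯5). On the C4 string (open MIDI 60), that pitch is 75 − 60 = fret 15.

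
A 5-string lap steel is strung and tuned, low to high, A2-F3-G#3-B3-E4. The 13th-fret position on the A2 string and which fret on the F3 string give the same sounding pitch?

A2 at fret 13 is A2 + 13 semitones = A#3.
The open F3 string is 8 semitones above the open A2, so the same pitch on the F3 string lies at fret 13 − 8 = 5.

5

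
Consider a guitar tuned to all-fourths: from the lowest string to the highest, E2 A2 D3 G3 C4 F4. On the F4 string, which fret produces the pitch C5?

C5 is 7 semitones above the open F4 (F–F#–G–G#–A–A#–B–C), so it sits at fret 7.

7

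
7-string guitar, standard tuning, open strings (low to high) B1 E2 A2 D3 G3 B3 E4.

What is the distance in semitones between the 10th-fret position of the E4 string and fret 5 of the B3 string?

10 semitones

E4 at fret 10 → D5 (MIDI 74); B3 at fret 5 → E4 (MIDI 64).
74 − 64 = 10, so the two pitches are 10 semitones apart, with D5 the higher.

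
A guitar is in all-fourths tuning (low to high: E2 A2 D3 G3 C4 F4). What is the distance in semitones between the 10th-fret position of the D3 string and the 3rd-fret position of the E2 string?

17 semitones

D3 at fret 10 → C4 (MIDI 60); E2 at fret 3 → G2 (MIDI 43).
60 − 43 = 17, so the two pitches are 17 semitones apart, with C4 the higher.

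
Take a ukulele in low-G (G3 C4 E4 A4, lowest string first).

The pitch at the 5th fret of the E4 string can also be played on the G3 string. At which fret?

E4 at fret 5 is E4 + 5 semitones = A4.
The open G3 string is 9 semitones below the open E4, so the same pitch on the G3 string lies at fret 5 + 9 = 14.

14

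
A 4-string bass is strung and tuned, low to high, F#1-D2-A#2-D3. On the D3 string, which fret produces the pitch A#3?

8

A#3 is 8 semitones above the open D3 (D–D#–E–F–F#–G–G#–A–A#), so it sits at fret 8.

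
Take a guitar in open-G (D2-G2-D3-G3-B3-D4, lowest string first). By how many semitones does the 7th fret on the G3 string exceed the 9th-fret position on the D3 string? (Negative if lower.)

G3 at fret 7 → D4 (MIDI 62); D3 at fret 9 → B3 (MIDI 59).
62 − 59 = 3, so the two pitches are 3 semitones apart.

3 semitones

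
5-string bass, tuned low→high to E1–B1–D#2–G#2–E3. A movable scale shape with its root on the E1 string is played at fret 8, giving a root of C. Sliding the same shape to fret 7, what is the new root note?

Moving from fret 8 to fret 7 shifts the root by -1 semitone.
C down 1 semitone is B.

B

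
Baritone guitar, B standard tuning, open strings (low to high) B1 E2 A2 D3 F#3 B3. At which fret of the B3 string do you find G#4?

9

G#4 is 9 semitones above the open B3 (B–C–C#–D–D#–E–F–F#–G–G#), so it sits at fret 9.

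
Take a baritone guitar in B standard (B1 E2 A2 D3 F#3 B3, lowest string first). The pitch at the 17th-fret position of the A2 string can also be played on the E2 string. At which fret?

A2 at fret 17 is A2 + 17 semitones = D4.
The open E2 string is 5 semitones below the open A2, so the same pitch on the E2 string lies at fret 17 + 5 = 22.

22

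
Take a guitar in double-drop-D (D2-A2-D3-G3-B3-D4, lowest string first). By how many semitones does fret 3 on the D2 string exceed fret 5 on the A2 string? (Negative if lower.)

-9 semitones

D2 at fret 3 → F2 (MIDI 41); A2 at fret 5 → D3 (MIDI 50).
41 − 50 = -9, so the two pitches are 9 semitones apart.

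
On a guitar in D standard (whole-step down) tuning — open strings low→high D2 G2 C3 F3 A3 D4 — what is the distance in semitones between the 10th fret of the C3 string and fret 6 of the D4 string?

C3 at fret 10 → A#3 (MIDI 58); D4 at fret 6 → G#4 (MIDI 68).
58 − 68 = -10, so the two pitches are 10 semitones apart, with G#4 the higher.

10 semitones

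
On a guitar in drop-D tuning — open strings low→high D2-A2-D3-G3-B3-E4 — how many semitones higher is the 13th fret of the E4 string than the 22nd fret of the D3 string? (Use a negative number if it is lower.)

5 semitones

E4 at fret 13 → F5 (MIDI 77); D3 at fret 22 → C5 (MIDI 72).
77 − 72 = 5, so the two pitches are 5 semitones apart.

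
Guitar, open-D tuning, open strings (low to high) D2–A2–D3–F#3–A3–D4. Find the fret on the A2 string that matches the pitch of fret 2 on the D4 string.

19

D4 at fret 2 is D4 + 2 semitones = E4.
The open A2 string is 17 semitones below the open D4, so the same pitch on the A2 string lies at fret 2 + 17 = 19.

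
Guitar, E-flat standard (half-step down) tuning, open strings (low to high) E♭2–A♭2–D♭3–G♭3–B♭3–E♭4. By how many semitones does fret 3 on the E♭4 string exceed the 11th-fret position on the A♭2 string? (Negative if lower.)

E♭4 at fret 3 → G♭4 (MIDI 66); A♭2 at fret 11 → G3 (MIDI 55).
66 − 55 = 11, so the two pitches are 11 semitones apart.

11 semitones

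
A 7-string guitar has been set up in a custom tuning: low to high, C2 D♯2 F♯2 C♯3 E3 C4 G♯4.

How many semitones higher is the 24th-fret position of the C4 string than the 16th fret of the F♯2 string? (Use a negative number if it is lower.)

26 semitones

C4 at fret 24 → C6 (MIDI 84); F♯2 at fret 16 → A♯3 (MIDI 58).
84 − 58 = 26, so the two pitches are 26 semitones apart.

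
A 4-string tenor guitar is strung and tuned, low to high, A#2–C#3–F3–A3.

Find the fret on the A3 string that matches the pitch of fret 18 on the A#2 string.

7

A#2 at fret 18 is A#2 + 18 semitones = E4.
The open A3 string is 11 semitones above the open A#2, so the same pitch on the A3 string lies at fret 18 − 11 = 7.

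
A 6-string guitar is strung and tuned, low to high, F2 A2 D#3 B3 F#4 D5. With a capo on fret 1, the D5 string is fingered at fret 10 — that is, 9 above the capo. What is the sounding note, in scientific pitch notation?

The capo raises the open D5 by 1 semitone to D#5; fretting 9 more gives D5 + 1 + 9 = D5 + 10 semitones = C6.

C6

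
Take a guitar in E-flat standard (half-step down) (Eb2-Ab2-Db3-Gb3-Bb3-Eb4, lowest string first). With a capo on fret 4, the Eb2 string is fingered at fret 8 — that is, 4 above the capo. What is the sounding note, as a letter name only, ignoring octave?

The capo raises the open Eb2 by 4 semitones to G2; fretting 4 more gives Eb2 + 4 + 4 = Eb2 + 8 semitones, landing on B.

B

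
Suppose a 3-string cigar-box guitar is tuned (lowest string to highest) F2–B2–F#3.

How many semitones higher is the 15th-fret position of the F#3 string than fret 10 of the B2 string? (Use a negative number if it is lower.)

12 semitones

F#3 at fret 15 → A4 (MIDI 69); B2 at fret 10 → A3 (MIDI 57).
69 − 57 = 12, so the two pitches are 12 semitones apart.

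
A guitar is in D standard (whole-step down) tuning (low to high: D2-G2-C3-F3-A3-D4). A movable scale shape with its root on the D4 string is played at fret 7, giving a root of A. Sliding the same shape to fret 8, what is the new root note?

Moving from fret 7 to fret 8 shifts the root by 1 semitone.
A up 1 semitone is A#.

A#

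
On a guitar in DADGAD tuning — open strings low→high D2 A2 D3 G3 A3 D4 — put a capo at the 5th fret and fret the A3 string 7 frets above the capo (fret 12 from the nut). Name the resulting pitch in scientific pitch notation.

A4

The capo raises the open A3 by 5 semitones to D4; fretting 7 more gives A3 + 5 + 7 = A3 + 12 semitones = A4.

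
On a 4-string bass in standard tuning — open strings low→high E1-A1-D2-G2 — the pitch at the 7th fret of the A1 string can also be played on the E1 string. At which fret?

12

A1 at fret 7 is A1 + 7 semitones = E2.
The open E1 string is 5 semitones below the open A1, so the same pitch on the E1 string lies at fret 7 + 5 = 12.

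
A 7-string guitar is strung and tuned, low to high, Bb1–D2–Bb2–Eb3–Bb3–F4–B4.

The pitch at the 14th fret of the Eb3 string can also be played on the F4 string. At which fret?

Eb3 at fret 14 is Eb3 + 14 semitones = F4.
The open F4 string is 14 semitones above the open Eb3, so the same pitch on the F4 string lies at fret 14 − 14 = 0.

0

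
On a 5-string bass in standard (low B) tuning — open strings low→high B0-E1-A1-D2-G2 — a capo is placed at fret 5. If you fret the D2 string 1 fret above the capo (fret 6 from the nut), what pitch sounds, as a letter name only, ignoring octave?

The capo raises the open D2 by 5 semitones to G2; fretting 1 more gives D2 + 5 + 1 = D2 + 6 semitones, landing on G#.
(Also written Ab.)

G#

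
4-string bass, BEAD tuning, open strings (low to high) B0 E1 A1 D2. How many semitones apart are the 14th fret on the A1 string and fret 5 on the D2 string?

A1 at fret 14 → B2 (MIDI 47); D2 at fret 5 → G2 (MIDI 43).
47 − 43 = 4, so the two pitches are 4 semitones apart, with B2 the higher.

4 semitones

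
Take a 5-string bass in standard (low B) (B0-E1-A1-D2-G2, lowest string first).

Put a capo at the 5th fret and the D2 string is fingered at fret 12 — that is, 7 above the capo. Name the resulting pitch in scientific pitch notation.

The capo raises the open D2 by 5 semitones to G2; fretting 7 more gives D2 + 5 + 7 = D2 + 12 semitones = D3.

D3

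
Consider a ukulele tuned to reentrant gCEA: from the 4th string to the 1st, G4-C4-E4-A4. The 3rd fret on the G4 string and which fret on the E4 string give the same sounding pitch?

G4 at fret 3 is G4 + 3 semitones = A♯4.
The open E4 string is 3 semitones below the open G4, so the same pitch on the E4 string lies at fret 3 + 3 = 6.

6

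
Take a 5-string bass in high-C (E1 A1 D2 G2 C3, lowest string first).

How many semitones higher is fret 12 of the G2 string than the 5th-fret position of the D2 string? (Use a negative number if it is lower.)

12 semitones

G2 at fret 12 → G3 (MIDI 55); D2 at fret 5 → G2 (MIDI 43).
55 − 43 = 12, so the two pitches are 12 semitones apart.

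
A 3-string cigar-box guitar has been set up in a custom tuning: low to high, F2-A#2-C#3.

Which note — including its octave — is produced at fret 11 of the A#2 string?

A#2 is MIDI 46. Adding 11 gives 57, which is A3.

A3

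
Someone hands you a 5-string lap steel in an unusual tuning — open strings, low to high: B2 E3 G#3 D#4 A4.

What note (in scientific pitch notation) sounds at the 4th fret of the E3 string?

The open E3 string plus 4 semitones: E–F–F#–G–G#.
No B→C boundary is crossed, so the octave stays at 3.
(Equivalently spelled Ab3.)

G#3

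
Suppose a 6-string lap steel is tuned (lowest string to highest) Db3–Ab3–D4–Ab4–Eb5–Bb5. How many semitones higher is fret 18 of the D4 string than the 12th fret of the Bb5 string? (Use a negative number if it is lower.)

D4 at fret 18 → Ab5 (MIDI 80); Bb5 at fret 12 → Bb6 (MIDI 94).
80 − 94 = -14, so the two pitches are 14 semitones apart.

-14 semitones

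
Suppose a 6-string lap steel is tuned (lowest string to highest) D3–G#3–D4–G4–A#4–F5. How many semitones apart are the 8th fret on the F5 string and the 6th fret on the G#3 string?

23 semitones

F5 at fret 8 → C#6 (MIDI 85); G#3 at fret 6 → D4 (MIDI 62).
85 − 62 = 23, so the two pitches are 23 semitones apart, with C#6 the higher.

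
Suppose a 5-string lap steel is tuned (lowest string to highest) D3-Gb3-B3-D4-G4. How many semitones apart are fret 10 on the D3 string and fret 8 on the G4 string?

15 semitones

D3 at fret 10 → C4 (MIDI 60); G4 at fret 8 → Eb5 (MIDI 75).
60 − 75 = -15, so the two pitches are 15 semitones apart, with Eb5 the higher.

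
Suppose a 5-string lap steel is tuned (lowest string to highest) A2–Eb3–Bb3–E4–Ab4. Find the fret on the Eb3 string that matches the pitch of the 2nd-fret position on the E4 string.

15

Fret 2 on E4 is MIDI 64 + 2 = 66 (Gb4). On the Eb3 string (open MIDI 51), that pitch is 66 − 51 = fret 15.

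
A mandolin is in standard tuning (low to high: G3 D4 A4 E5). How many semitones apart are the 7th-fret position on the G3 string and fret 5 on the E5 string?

19 semitones

G3 at fret 7 → D4 (MIDI 62); E5 at fret 5 → A5 (MIDI 81).
62 − 81 = -19, so the two pitches are 19 semitones apart, with A5 the higher.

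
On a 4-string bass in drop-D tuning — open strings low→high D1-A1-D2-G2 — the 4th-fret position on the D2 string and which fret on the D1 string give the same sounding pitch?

Fret 4 on D2 is MIDI 38 + 4 = 42 (F#2). On the D1 string (open MIDI 26), that pitch is 42 − 26 = fret 16.

16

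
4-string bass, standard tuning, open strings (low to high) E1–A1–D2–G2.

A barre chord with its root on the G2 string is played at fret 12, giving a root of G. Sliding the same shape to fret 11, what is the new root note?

Moving from fret 12 to fret 11 shifts the root by -1 semitone.
G down 1 semitone is F#.

F#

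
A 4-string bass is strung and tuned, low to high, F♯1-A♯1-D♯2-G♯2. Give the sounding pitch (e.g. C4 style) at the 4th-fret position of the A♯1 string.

D2

A♯1 is MIDI 34. Adding 4 gives 38, which is D2.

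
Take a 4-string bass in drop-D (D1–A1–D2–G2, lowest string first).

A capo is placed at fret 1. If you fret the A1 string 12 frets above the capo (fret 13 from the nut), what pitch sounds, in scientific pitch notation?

The capo raises the open A1 by 1 semitone to A#1; fretting 12 more gives A1 + 1 + 12 = A1 + 13 semitones = A#2.

A#2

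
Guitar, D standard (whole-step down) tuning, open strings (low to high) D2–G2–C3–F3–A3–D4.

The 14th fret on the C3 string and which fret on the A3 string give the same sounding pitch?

C3 at fret 14 is C3 + 14 semitones = D4.
The open A3 string is 9 semitones above the open C3, so the same pitch on the A3 string lies at fret 14 − 9 = 5.

5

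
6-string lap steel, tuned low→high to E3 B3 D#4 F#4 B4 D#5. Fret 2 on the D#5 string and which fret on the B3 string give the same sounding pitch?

D#5 at fret 2 is D#5 + 2 semitones = F5.
The open B3 string is 16 semitones below the open D#5, so the same pitch on the B3 string lies at fret 2 + 16 = 18.

18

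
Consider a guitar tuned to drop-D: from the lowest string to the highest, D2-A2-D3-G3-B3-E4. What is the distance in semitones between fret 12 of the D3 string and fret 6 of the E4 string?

8 semitones

D3 at fret 12 → D4 (MIDI 62); E4 at fret 6 → A♯4 (MIDI 70).
62 − 70 = -8, so the two pitches are 8 semitones apart, with A♯4 the higher.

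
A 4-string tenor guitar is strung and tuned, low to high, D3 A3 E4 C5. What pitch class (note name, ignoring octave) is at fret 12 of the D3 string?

D

D3 is MIDI 50. Adding 12 gives 62; 62 mod 12 = 2, i.e. D.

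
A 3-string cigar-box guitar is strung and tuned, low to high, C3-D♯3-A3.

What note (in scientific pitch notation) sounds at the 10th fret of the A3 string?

The open A3 string plus 10 semitones: A–A#–B–C–…–F–F#–G.
The walk passes from B into C once, so the octave number goes from 3 to 4.

G4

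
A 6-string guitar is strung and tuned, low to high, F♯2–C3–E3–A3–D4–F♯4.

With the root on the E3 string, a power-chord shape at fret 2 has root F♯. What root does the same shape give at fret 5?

A

Moving from fret 2 to fret 5 shifts the root by 3 semitones.
F♯ up 3 semitones is A.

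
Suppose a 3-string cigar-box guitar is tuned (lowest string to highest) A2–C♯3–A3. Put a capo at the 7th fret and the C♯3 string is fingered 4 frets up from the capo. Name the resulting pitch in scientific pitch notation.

The capo raises the open C♯3 by 7 semitones to G♯3; fretting 4 more gives C♯3 + 7 + 4 = C♯3 + 11 semitones = C4.

C4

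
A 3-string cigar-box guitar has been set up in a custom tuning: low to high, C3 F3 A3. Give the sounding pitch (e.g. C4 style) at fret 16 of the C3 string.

Each fret is one semitone, so C3 + 16 = E4.

E4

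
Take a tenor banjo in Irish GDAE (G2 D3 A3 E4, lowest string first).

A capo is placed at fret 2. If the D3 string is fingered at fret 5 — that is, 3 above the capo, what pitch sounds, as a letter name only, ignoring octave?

G

The capo raises the open D3 by 2 semitones to E3; fretting 3 more gives D3 + 2 + 3 = D3 + 5 semitones, landing on G.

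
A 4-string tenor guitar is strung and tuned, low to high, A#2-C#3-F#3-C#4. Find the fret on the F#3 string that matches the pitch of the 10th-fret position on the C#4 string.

17

C#4 at fret 10 is C#4 + 10 semitones = B4.
The open F#3 string is 7 semitones below the open C#4, so the same pitch on the F#3 string lies at fret 10 + 7 = 17.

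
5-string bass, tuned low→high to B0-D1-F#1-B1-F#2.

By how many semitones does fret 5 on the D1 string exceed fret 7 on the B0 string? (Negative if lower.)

1 semitone

D1 at fret 5 → G1 (MIDI 31); B0 at fret 7 → F#1 (MIDI 30).
31 − 30 = 1, so the two pitches are 1 semitone apart.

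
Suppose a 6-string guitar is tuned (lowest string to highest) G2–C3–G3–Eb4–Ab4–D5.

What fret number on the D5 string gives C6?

10

C6 is 10 semitones above the open D5 (D–Eb–E–F–…–Bb–B–C), so it sits at fret 10.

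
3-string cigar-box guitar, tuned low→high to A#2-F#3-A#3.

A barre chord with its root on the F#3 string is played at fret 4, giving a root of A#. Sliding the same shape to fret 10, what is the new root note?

E

Moving from fret 4 to fret 10 shifts the root by 6 semitones.
A# up 6 semitones is E.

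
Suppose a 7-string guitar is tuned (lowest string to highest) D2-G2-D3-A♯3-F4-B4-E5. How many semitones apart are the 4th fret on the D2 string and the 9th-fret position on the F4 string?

32 semitones

D2 at fret 4 → F♯2 (MIDI 42); F4 at fret 9 → D5 (MIDI 74).
42 − 74 = -32, so the two pitches are 32 semitones apart, with D5 the higher.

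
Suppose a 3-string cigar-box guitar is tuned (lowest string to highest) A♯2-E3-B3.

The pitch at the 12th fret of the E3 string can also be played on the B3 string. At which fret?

5

Fret 12 on E3 is MIDI 52 + 12 = 64 (E4). On the B3 string (open MIDI 59), that pitch is 64 − 59 = fret 5.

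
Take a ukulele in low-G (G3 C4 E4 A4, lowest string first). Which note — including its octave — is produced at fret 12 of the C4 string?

Each fret is one semitone, so C4 + 12 = C5.

C5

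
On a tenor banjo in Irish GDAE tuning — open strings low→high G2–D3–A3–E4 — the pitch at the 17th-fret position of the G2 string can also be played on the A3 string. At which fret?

3

Fret 17 on G2 is MIDI 43 + 17 = 60 (C4). On the A3 string (open MIDI 57), that pitch is 60 − 57 = fret 3.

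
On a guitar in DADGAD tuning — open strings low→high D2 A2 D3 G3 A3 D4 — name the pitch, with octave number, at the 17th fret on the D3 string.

The open D3 string plus 17 semitones: D–D#–E–F–…–F–F#–G.
The walk passes from B into C once, so the octave number goes from 3 to 4.

G4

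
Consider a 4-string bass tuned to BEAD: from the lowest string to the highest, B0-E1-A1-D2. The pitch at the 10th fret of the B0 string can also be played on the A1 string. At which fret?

0

B0 at fret 10 is B0 + 10 semitones = A1.
The open A1 string is 10 semitones above the open B0, so the same pitch on the A1 string lies at fret 10 − 10 = 0.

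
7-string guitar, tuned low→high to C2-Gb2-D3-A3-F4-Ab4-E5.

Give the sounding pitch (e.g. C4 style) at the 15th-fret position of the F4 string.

Ab5

The open F4 string plus 15 semitones: F–Gb–G–Ab–…–Gb–G–Ab.
The walk passes from B into C once, so the octave number goes from 4 to 5.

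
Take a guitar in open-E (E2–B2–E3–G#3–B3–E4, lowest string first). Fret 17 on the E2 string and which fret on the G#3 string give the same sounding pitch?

E2 at fret 17 is E2 + 17 semitones = A3.
The open G#3 string is 16 semitones above the open E2, so the same pitch on the G#3 string lies at fret 17 − 16 = 1.

1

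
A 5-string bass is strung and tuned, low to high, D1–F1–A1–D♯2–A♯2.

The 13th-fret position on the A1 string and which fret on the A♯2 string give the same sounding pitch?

Fret 13 on A1 is MIDI 33 + 13 = 46 (A♯2). On the A♯2 string (open MIDI 46), that pitch is 46 − 46 = fret 0.

0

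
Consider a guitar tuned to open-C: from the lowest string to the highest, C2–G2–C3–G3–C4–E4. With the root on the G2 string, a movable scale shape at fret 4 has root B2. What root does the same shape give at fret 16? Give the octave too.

Moving from fret 4 to fret 16 shifts the root by 12 semitones.
B2 up 12 semitones is B3.

B3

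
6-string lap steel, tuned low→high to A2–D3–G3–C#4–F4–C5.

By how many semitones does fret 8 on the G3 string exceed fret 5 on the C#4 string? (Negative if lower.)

-3 semitones

G3 at fret 8 → D#4 (MIDI 63); C#4 at fret 5 → F#4 (MIDI 66).
63 − 66 = -3, so the two pitches are 3 semitones apart.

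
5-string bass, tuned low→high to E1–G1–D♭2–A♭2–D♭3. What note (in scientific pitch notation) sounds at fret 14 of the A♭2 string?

Each fret is one semitone, so A♭2 + 14 = B♭3.
(Equivalently spelled A♯3.)

B♭3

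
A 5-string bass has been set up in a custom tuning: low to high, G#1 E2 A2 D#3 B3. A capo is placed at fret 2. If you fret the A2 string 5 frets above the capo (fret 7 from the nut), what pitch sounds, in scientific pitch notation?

E3

The capo raises the open A2 by 2 semitones to B2; fretting 5 more gives A2 + 2 + 5 = A2 + 7 semitones = E3.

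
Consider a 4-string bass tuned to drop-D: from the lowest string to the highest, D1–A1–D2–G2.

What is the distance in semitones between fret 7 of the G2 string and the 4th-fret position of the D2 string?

8 semitones

G2 at fret 7 → D3 (MIDI 50); D2 at fret 4 → F#2 (MIDI 42).
50 − 42 = 8, so the two pitches are 8 semitones apart, with D3 the higher.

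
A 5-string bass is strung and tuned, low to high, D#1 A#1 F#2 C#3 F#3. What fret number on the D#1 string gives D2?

11

D2 is 11 semitones above the open D#1 (D#–E–F–F#–…–C–C#–D), so it sits at fret 11.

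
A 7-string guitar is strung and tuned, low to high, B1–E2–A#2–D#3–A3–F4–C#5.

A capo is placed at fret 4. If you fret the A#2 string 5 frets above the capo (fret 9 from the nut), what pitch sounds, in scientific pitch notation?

The capo raises the open A#2 by 4 semitones to D3; fretting 5 more gives A#2 + 4 + 5 = A#2 + 9 semitones = G3.

G3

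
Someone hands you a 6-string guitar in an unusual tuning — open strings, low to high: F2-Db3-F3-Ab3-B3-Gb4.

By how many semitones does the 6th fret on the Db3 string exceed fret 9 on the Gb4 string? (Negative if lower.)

Db3 at fret 6 → G3 (MIDI 55); Gb4 at fret 9 → Eb5 (MIDI 75).
55 − 75 = -20, so the two pitches are 20 semitones apart.

-20 semitones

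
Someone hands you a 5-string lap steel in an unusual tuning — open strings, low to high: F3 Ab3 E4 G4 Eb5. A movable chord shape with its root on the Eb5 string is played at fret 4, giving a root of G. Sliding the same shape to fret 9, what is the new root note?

C

Moving from fret 4 to fret 9 shifts the root by 5 semitones.
G up 5 semitones is C.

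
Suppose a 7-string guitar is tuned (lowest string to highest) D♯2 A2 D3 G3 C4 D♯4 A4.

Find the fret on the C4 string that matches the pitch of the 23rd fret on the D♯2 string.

2

D♯2 at fret 23 is D♯2 + 23 semitones = D4.
The open C4 string is 21 semitones above the open D♯2, so the same pitch on the C4 string lies at fret 23 − 21 = 2.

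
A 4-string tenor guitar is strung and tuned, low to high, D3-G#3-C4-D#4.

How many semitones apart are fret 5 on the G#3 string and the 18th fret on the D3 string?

G#3 at fret 5 → C#4 (MIDI 61); D3 at fret 18 → G#4 (MIDI 68).
61 − 68 = -7, so the two pitches are 7 semitones apart, with G#4 the higher.

7 semitones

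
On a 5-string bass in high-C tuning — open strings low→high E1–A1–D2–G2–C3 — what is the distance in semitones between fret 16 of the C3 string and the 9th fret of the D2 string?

C3 at fret 16 → E4 (MIDI 64); D2 at fret 9 → B2 (MIDI 47).
64 − 47 = 17, so the two pitches are 17 semitones apart, with E4 the higher.

17 semitones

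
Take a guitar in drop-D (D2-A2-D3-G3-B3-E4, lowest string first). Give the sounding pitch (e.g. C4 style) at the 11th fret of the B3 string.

A♯4

The open B3 string plus 11 semitones: B–C–C#–D–…–G#–A–A#.
The walk passes from B into C once, so the octave number goes from 3 to 4.
(Equivalently spelled B♭4.)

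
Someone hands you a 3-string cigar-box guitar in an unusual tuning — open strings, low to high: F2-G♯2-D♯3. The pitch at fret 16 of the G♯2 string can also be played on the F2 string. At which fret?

19

G♯2 at fret 16 is G♯2 + 16 semitones = C4.
The open F2 string is 3 semitones below the open G♯2, so the same pitch on the F2 string lies at fret 16 + 3 = 19.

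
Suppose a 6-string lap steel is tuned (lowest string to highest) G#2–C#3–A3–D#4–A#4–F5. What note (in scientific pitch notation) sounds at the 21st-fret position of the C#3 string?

A#4

Each fret is one semitone, so C#3 + 21 = A#4.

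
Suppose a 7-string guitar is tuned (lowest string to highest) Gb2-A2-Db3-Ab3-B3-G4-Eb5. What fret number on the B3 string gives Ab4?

9

Ab4 is 9 semitones above the open B3 (B–C–Db–D–Eb–E–F–Gb–G–Ab), so it sits at fret 9.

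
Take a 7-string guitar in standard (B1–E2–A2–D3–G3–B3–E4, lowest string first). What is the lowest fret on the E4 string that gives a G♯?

4

From E4, count semitones up the chromatic scale until reaching G♯: E–F–F#–G–G# — 4 steps.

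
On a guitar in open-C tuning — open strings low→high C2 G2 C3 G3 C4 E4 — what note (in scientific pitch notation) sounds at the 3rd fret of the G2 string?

G2 is MIDI 43. Adding 3 gives 46, which is A#2.

A#2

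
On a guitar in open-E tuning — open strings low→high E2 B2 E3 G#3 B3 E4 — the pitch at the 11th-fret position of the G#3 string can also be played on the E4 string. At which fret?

G#3 at fret 11 is G#3 + 11 semitones = G4.
The open E4 string is 8 semitones above the open G#3, so the same pitch on the E4 string lies at fret 11 − 8 = 3.

3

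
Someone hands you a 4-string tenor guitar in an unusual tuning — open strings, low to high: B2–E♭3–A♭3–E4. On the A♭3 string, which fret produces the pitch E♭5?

E♭5 is 19 semitones above the open A♭3 (Ab–A–Bb–B–…–Db–D–Eb), so it sits at fret 19.

19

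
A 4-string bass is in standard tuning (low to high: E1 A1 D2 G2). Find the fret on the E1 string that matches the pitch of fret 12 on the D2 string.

22

D2 at fret 12 is D2 + 12 semitones = D3.
The open E1 string is 10 semitones below the open D2, so the same pitch on the E1 string lies at fret 12 + 10 = 22.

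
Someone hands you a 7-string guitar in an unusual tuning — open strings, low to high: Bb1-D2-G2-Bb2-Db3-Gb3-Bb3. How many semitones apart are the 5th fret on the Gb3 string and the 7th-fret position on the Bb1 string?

18 semitones

Gb3 at fret 5 → B3 (MIDI 59); Bb1 at fret 7 → F2 (MIDI 41).
59 − 41 = 18, so the two pitches are 18 semitones apart, with B3 the higher.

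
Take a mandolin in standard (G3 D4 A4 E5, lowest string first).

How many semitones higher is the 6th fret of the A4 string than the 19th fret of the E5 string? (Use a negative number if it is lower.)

-20 semitones

A4 at fret 6 → D♯5 (MIDI 75); E5 at fret 19 → B6 (MIDI 95).
75 − 95 = -20, so the two pitches are 20 semitones apart.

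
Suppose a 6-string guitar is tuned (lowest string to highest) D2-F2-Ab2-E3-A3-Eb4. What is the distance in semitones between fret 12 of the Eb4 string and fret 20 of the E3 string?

3 semitones

Eb4 at fret 12 → Eb5 (MIDI 75); E3 at fret 20 → C5 (MIDI 72).
75 − 72 = 3, so the two pitches are 3 semitones apart, with Eb5 the higher.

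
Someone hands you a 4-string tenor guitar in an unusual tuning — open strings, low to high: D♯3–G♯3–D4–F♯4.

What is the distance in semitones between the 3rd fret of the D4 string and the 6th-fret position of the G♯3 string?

D4 at fret 3 → F4 (MIDI 65); G♯3 at fret 6 → D4 (MIDI 62).
65 − 62 = 3, so the two pitches are 3 semitones apart, with F4 the higher.

3 semitones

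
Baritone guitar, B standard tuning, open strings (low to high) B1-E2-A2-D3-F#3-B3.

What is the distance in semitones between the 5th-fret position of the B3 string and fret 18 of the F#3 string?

B3 at fret 5 → E4 (MIDI 64); F#3 at fret 18 → C5 (MIDI 72).
64 − 72 = -8, so the two pitches are 8 semitones apart, with C5 the higher.

8 semitones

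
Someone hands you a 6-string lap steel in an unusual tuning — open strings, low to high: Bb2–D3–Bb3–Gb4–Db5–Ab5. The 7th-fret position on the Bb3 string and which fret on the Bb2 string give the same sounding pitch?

19

Bb3 at fret 7 is Bb3 + 7 semitones = F4.
The open Bb2 string is 12 semitones below the open Bb3, so the same pitch on the Bb2 string lies at fret 7 + 12 = 19.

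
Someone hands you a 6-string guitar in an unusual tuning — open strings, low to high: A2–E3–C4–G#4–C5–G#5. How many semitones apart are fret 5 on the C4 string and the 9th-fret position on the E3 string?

4 semitones

C4 at fret 5 → F4 (MIDI 65); E3 at fret 9 → C#4 (MIDI 61).
65 − 61 = 4, so the two pitches are 4 semitones apart, with F4 the higher.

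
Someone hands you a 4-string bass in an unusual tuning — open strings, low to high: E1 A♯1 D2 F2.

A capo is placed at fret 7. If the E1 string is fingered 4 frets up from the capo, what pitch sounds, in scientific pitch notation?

D♯2

The capo raises the open E1 by 7 semitones to B1; fretting 4 more gives E1 + 7 + 4 = E1 + 11 semitones = D♯2.
(Also written E♭.)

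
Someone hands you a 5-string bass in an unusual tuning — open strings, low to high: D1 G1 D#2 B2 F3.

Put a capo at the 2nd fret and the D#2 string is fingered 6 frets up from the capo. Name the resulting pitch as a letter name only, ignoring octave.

B

The capo raises the open D#2 by 2 semitones to F2; fretting 6 more gives D#2 + 2 + 6 = D#2 + 8 semitones, landing on B.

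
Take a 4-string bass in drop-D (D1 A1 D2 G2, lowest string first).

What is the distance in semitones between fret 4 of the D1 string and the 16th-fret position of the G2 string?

29 semitones

D1 at fret 4 → F#1 (MIDI 30); G2 at fret 16 → B3 (MIDI 59).
30 − 59 = -29, so the two pitches are 29 semitones apart, with B3 the higher.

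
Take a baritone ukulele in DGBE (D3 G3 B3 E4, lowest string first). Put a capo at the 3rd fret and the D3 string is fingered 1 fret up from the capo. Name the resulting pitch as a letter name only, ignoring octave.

The capo raises the open D3 by 3 semitones to F3; fretting 1 more gives D3 + 3 + 1 = D3 + 4 semitones, landing on F♯.

F♯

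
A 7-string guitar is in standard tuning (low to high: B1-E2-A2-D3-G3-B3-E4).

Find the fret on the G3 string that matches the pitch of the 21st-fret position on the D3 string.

16

Fret 21 on D3 is MIDI 50 + 21 = 71 (B4). On the G3 string (open MIDI 55), that pitch is 71 − 55 = fret 16.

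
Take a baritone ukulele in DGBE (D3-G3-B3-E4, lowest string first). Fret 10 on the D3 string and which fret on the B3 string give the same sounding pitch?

1

D3 at fret 10 is D3 + 10 semitones = C4.
The open B3 string is 9 semitones above the open D3, so the same pitch on the B3 string lies at fret 10 − 9 = 1.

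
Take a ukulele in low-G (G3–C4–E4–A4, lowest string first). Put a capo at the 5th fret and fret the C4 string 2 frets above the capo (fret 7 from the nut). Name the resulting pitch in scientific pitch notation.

G4

The capo raises the open C4 by 5 semitones to F4; fretting 2 more gives C4 + 5 + 2 = C4 + 7 semitones = G4.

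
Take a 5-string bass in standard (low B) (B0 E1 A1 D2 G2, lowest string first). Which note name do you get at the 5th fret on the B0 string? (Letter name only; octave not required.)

E

B0 is MIDI 23. Adding 5 gives 28; 28 mod 12 = 4, i.e. E.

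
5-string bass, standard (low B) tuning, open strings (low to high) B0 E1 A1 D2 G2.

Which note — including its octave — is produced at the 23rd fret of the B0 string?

A♯2

The open B0 string plus 23 semitones: B–C–C#–D–…–G#–A–A#.
The walk passes from B into C 2 times, so the octave number goes from 0 to 2.
(Equivalently spelled B♭2.)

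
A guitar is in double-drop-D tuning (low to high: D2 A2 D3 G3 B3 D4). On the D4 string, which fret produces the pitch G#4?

G#4 is 6 semitones above the open D4 (D–D#–E–F–F#–G–G#), so it sits at fret 6.

6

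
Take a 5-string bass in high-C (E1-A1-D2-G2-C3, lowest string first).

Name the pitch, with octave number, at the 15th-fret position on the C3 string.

The open C3 string plus 15 semitones: C–C#–D–D#–…–C#–D–D#.
The walk passes from B into C once, so the octave number goes from 3 to 4.

D#4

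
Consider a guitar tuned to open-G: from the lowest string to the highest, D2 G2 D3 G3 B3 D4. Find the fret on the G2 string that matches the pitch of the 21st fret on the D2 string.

16

Fret 21 on D2 is MIDI 38 + 21 = 59 (B3). On the G2 string (open MIDI 43), that pitch is 59 − 43 = fret 16.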